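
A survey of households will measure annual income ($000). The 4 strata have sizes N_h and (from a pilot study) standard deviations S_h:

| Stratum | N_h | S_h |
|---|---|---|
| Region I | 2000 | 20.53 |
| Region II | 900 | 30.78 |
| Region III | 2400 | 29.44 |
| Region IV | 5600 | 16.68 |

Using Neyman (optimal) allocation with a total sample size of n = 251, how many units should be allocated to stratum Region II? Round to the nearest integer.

Neyman allocation: n_h = n · N_h S_h / Σ N_i S_i, with n = 251.
  stratum Region I: N_h·S_h = 2000·20.53 = 41060.00
  stratum Region II: N_h·S_h = 900·30.78 = 27702.00
  stratum Region III: N_h·S_h = 2400·29.44 = 70656.00
  stratum Region IV: N_h·S_h = 5600·16.68 = 93408.00
Σ N_h S_h = 232826.00
n for stratum Region II = 251·27702.00/232826.00 = 29.864 → 30

30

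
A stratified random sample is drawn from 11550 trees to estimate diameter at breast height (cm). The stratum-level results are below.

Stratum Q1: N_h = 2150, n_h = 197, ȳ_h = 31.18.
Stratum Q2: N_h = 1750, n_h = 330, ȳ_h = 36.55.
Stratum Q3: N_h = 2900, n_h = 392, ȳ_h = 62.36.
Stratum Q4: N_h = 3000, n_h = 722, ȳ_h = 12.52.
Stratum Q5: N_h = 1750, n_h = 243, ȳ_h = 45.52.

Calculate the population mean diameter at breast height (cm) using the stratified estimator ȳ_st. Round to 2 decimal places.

ȳ_st ≈ 37.15

N = Σ N_h = 11550. Stratum weights W_h = N_h/N.
ȳ_st = (2150·31.18 + 1750·36.55 + 2900·62.36 + 3000·12.52 + 1750·45.52) / 11550 = 37.1484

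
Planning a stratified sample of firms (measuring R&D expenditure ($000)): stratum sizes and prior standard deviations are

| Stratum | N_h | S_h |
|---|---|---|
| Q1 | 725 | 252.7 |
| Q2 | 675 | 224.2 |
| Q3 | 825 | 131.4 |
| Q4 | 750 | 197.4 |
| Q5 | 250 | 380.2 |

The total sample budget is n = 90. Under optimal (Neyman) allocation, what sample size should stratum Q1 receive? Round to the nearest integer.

Neyman allocation: n_h = n · N_h S_h / Σ N_i S_i, with n = 90.
  stratum Q1: N_h·S_h = 725·252.7 = 183207.50
  stratum Q2: N_h·S_h = 675·224.2 = 151335.00
  stratum Q3: N_h·S_h = 825·131.4 = 108405.00
  stratum Q4: N_h·S_h = 750·197.4 = 148050.00
  stratum Q5: N_h·S_h = 250·380.2 = 95050.00
Σ N_h S_h = 686047.50
n for stratum Q1 = 90·183207.50/686047.50 = 24.034 → 24

24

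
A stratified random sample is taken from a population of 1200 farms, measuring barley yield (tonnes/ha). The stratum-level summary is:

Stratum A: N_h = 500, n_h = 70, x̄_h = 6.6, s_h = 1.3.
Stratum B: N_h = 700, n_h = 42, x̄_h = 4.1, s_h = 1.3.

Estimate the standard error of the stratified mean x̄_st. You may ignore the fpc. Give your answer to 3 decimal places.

V̂(x̄_st) = Σ W_h² s_h²/n_h, with W_h = N_h/N and N = 1200:
  stratum A: (500/1200)²·1.3²/70 = 0.00419147
  stratum B: (700/1200)²·1.3²/42 = 0.0136921
V̂(x̄_st) = 0.0178836
SE(x̄_st) = √0.0178836 = 0.13373

SE(x̄_st) ≈ 0.134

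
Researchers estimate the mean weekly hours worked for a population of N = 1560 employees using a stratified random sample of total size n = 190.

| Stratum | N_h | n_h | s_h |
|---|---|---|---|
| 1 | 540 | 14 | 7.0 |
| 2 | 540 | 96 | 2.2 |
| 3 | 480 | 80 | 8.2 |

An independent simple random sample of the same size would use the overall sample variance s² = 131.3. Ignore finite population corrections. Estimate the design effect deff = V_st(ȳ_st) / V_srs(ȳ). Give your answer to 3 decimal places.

deff ≈ 0.731

V̂(ȳ_st) = Σ W_h² s_h²/n_h, with W_h = N_h/N and N = 1560:
  stratum 1: (540/1560)²·7.0²/14 = 0.419379
  stratum 2: (540/1560)²·2.2²/96 = 0.00604105
  stratum 3: (480/1560)²·8.2²/80 = 0.079574
V_st = 0.504994
V_srs = s²/n = 131.3/190 = 0.691053
deff = V_st / V_srs = 0.504994/0.691053 = 0.7308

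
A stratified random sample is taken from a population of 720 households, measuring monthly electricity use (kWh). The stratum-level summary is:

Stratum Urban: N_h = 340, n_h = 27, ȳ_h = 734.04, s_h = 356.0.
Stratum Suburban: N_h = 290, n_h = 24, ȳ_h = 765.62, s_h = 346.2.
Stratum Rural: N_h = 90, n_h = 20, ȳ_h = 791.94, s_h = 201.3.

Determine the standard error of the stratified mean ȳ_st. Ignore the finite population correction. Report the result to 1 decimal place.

SE(ȳ_st) ≈ 43.5

V̂(ȳ_st) = Σ W_h² s_h²/n_h, with W_h = N_h/N and N = 720:
  stratum Urban: (340/720)²·356.0²/27 = 1046.72
  stratum Suburban: (290/720)²·346.2²/24 = 810.166
  stratum Rural: (90/720)²·201.3²/20 = 31.6576
V̂(ȳ_st) = 1888.54
SE(ȳ_st) = √1888.54 = 43.4573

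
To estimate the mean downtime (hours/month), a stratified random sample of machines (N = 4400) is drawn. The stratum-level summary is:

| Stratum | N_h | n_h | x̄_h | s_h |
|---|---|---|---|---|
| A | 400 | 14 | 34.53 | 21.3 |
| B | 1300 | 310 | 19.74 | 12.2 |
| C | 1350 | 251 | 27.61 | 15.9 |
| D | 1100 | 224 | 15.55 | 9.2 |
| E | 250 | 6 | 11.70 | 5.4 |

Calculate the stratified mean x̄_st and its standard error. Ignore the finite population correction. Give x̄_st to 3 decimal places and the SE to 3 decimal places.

x̄_st = Σ W_h x̄_h = (400·34.53 + 1300·19.74 + 1350·27.61 + 1100·15.55 + 250·11.70)/4400 = 21.99489
V̂(x̄_st) = Σ W_h² s_h²/n_h, with W_h = N_h/N and N = 4400:
  stratum A: (400/4400)²·21.3²/14 = 0.267822
  stratum B: (1300/4400)²·12.2²/310 = 0.0419121
  stratum C: (1350/4400)²·15.9²/251 = 0.0948162
  stratum D: (1100/4400)²·9.2²/224 = 0.0236161
  stratum E: (250/4400)²·5.4²/6 = 0.0156896
V̂(x̄_st) = 0.443856
SE(x̄_st) = √0.443856 = 0.666225

x̄_st ≈ 21.995, SE ≈ 0.666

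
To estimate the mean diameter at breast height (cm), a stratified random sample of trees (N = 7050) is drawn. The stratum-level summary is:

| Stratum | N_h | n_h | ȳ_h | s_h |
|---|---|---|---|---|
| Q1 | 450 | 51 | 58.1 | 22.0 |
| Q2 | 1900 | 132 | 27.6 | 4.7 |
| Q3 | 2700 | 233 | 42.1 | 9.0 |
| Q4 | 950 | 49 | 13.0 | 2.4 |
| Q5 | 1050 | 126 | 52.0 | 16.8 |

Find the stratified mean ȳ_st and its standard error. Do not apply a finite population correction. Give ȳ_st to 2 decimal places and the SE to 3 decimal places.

ȳ_st ≈ 36.77, SE ≈ 0.392

ȳ_st = Σ W_h ȳ_h = (450·58.1 + 1900·27.6 + 2700·42.1 + 950·13.0 + 1050·52.0)/7050 = 36.76667
V̂(ȳ_st) = Σ W_h² s_h²/n_h, with W_h = N_h/N and N = 7050:
  stratum Q1: (450/7050)²·22.0²/51 = 0.0386654
  stratum Q2: (1900/7050)²·4.7²/132 = 0.0121549
  stratum Q3: (2700/7050)²·9.0²/233 = 0.0509892
  stratum Q4: (950/7050)²·2.4²/49 = 0.0021345
  stratum Q5: (1050/7050)²·16.8²/126 = 0.0496876
V̂(ȳ_st) = 0.153632
SE(ȳ_st) = √0.153632 = 0.391959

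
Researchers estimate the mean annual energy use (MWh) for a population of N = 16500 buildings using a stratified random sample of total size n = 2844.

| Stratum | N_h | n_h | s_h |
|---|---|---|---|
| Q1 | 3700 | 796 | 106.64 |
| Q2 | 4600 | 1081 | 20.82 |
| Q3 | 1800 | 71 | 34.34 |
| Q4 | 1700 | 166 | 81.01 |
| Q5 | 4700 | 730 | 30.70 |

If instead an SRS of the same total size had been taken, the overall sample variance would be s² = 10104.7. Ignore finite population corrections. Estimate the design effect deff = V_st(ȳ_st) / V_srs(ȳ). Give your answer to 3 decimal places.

deff ≈ 0.414

V̂(ȳ_st) = Σ W_h² s_h²/n_h, with W_h = N_h/N and N = 16500:
  stratum Q1: (3700/16500)²·106.64²/796 = 0.718394
  stratum Q2: (4600/16500)²·20.82²/1081 = 0.0311662
  stratum Q3: (1800/16500)²·34.34²/71 = 0.19766
  stratum Q4: (1700/16500)²·81.01²/166 = 0.419662
  stratum Q5: (4700/16500)²·30.70²/730 = 0.104757
V_st = 1.47164
V_srs = s²/n = 10104.7/2844 = 3.55299
deff = V_st / V_srs = 1.47164/3.55299 = 0.4142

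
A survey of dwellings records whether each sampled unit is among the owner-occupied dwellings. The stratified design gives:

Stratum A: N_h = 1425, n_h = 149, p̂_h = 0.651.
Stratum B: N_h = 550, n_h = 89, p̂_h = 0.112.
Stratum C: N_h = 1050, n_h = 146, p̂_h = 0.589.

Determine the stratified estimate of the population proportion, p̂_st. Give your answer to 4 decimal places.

N = 3025; stratum weights W_h = N_h/N.
p̂_st = Σ W_h p̂_h = (1425·0.651 + 550·0.112 + 1050·0.589)/3025 = 0.53148

p̂_st ≈ 0.5315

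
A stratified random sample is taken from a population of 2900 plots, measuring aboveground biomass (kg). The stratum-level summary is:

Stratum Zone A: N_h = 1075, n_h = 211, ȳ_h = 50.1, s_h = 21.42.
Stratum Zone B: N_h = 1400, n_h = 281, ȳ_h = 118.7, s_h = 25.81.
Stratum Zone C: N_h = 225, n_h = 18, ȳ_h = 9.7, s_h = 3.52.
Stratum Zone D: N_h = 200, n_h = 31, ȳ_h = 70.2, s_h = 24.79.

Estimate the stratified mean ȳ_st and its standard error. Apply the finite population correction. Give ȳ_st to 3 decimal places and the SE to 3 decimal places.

ȳ_st ≈ 81.469, SE ≈ 0.875

ȳ_st = Σ W_h ȳ_h = (1075·50.1 + 1400·118.7 + 225·9.7 + 200·70.2)/2900 = 81.46897
V̂(ȳ_st) = Σ W_h² (1 − n_h/N_h) s_h²/n_h, with W_h = N_h/N and N = 2900:
  stratum Zone A: (1075/2900)²·(1 − 211/1075)·21.42²/211 = 0.24015
  stratum Zone B: (1400/2900)²·(1 − 281/1400)·25.81²/281 = 0.441603
  stratum Zone C: (225/2900)²·(1 − 18/225)·3.52²/18 = 0.00381215
  stratum Zone D: (200/2900)²·(1 − 31/200)·24.79²/31 = 0.0796732
V̂(ȳ_st) = 0.765238
SE(ȳ_st) = √0.765238 = 0.874779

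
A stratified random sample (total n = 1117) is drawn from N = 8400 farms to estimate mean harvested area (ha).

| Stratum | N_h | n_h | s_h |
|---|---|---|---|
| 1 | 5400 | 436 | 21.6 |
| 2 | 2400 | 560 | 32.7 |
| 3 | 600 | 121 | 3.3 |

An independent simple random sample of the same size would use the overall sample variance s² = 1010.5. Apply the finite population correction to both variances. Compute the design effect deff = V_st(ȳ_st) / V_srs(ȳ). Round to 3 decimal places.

deff ≈ 0.671

V̂(ȳ_st) = Σ W_h² (1 − n_h/N_h) s_h²/n_h, with W_h = N_h/N and N = 8400:
  stratum 1: (5400/8400)²·(1 − 436/5400)·21.6²/436 = 0.406526
  stratum 2: (2400/8400)²·(1 − 560/2400)·32.7²/560 = 0.119503
  stratum 3: (600/8400)²·(1 − 121/600)·3.3²/121 = 0.000366582
V_st = 0.526395
V_srs = (1 − 1117/8400)·1010.5/1117 = 0.784358
deff = V_st / V_srs = 0.526395/0.784358 = 0.6711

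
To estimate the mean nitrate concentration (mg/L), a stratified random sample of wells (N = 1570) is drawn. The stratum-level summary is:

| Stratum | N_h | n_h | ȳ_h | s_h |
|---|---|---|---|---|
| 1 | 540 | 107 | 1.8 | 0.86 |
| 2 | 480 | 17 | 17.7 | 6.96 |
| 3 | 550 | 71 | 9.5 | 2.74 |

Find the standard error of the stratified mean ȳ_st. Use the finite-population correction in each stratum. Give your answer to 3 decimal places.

SE(ȳ_st) ≈ 0.519

V̂(ȳ_st) = Σ W_h² (1 − n_h/N_h) s_h²/n_h, with W_h = N_h/N and N = 1570:
  stratum 1: (540/1570)²·(1 − 107/540)·0.86²/107 = 0.000655685
  stratum 2: (480/1570)²·(1 − 17/480)·6.96²/17 = 0.256917
  stratum 3: (550/1570)²·(1 − 71/550)·2.74²/71 = 0.0113016
V̂(ȳ_st) = 0.268874
SE(ȳ_st) = √0.268874 = 0.518531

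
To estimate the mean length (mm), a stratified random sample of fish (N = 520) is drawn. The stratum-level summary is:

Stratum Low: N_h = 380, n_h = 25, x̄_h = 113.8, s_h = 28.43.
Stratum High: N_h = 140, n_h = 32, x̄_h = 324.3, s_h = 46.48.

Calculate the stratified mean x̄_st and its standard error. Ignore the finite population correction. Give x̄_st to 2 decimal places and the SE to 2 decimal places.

x̄_st ≈ 170.47, SE ≈ 4.71

x̄_st = Σ W_h x̄_h = (380·113.8 + 140·324.3)/520 = 170.47308
V̂(x̄_st) = Σ W_h² s_h²/n_h, with W_h = N_h/N and N = 520:
  stratum Low: (380/520)²·28.43²/25 = 17.2653
  stratum High: (140/520)²·46.48²/32 = 4.89364
V̂(x̄_st) = 22.1589
SE(x̄_st) = √22.1589 = 4.70733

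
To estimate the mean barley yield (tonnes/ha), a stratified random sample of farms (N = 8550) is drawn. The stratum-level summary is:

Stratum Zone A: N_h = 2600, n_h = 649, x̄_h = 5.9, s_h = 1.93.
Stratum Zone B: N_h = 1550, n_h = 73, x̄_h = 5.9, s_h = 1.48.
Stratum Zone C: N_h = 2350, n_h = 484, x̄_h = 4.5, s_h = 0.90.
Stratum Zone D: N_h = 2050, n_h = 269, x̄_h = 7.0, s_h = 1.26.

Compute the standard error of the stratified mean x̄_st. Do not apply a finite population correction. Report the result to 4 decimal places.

SE(x̄_st) ≈ 0.0445

V̂(x̄_st) = Σ W_h² s_h²/n_h, with W_h = N_h/N and N = 8550:
  stratum Zone A: (2600/8550)²·1.93²/649 = 0.000530743
  stratum Zone B: (1550/8550)²·1.48²/73 = 0.000986124
  stratum Zone C: (2350/8550)²·0.90²/484 = 0.000126428
  stratum Zone D: (2050/8550)²·1.26²/269 = 0.000339285
V̂(x̄_st) = 0.00198258
SE(x̄_st) = √0.00198258 = 0.0445262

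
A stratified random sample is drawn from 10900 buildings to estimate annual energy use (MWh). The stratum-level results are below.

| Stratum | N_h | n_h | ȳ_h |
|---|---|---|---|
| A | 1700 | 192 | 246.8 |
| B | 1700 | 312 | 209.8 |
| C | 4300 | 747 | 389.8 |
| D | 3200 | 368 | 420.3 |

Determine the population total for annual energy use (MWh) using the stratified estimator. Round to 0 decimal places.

τ̂_st = Σ N_h ȳ_h = 1700·246.8 + 1700·209.8 + 4300·389.8 + 3200·420.3 = 3797320

τ̂_st ≈ 3797320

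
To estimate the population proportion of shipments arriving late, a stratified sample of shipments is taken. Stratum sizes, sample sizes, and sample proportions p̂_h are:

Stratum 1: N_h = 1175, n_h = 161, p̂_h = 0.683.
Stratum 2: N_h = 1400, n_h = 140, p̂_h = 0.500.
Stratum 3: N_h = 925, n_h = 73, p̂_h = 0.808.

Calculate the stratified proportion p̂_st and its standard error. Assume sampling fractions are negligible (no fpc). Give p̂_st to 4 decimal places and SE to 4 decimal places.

N = 3500; stratum weights W_h = N_h/N.
p̂_st = Σ W_h p̂_h = (1175·0.683 + 1400·0.500 + 925·0.808)/3500 = 0.64284
V̂(p̂_st) = Σ W_h² p̂_h(1−p̂_h)/(n_h−1):
  stratum 1: (1175/3500)²·0.683·0.317/160 = 0.00015251
  stratum 2: (1400/3500)²·0.500·0.500/139 = 0.00028777
  stratum 3: (925/3500)²·0.808·0.192/72 = 0.000150497
V̂(p̂_st) = 0.000590777; SE = √V̂ = 0.0243059

p̂_st ≈ 0.6428, SE ≈ 0.0243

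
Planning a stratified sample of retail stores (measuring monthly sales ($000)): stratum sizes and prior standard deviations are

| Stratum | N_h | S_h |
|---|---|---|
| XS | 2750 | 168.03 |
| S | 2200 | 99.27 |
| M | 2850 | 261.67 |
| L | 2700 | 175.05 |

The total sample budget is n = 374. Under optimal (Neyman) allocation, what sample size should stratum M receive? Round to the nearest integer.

147

Neyman allocation: n_h = n · N_h S_h / Σ N_i S_i, with n = 374.
  stratum XS: N_h·S_h = 2750·168.03 = 462082.50
  stratum S: N_h·S_h = 2200·99.27 = 218394.00
  stratum M: N_h·S_h = 2850·261.67 = 745759.50
  stratum L: N_h·S_h = 2700·175.05 = 472635.00
Σ N_h S_h = 1898871.00
n for stratum M = 374·745759.50/1898871.00 = 146.884 → 147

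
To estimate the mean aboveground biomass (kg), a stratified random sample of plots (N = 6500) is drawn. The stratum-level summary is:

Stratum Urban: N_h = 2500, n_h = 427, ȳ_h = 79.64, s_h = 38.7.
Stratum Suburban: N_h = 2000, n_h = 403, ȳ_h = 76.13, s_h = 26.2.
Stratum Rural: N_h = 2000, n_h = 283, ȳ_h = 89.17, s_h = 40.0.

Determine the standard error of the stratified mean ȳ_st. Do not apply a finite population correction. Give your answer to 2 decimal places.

SE(ȳ_st) ≈ 1.10

V̂(ȳ_st) = Σ W_h² s_h²/n_h, with W_h = N_h/N and N = 6500:
  stratum Urban: (2500/6500)²·38.7²/427 = 0.518857
  stratum Suburban: (2000/6500)²·26.2²/403 = 0.161262
  stratum Rural: (2000/6500)²·40.0²/283 = 0.535263
V̂(ȳ_st) = 1.21538
SE(ȳ_st) = √1.21538 = 1.10244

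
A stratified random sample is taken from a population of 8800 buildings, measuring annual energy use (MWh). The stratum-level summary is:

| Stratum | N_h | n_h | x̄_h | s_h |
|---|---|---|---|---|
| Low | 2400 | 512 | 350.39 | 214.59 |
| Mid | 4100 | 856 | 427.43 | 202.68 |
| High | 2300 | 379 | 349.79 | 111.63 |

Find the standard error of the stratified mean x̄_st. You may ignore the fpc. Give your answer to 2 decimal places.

V̂(x̄_st) = Σ W_h² s_h²/n_h, with W_h = N_h/N and N = 8800:
  stratum Low: (2400/8800)²·214.59²/512 = 6.68969
  stratum Mid: (4100/8800)²·202.68²/856 = 10.4172
  stratum High: (2300/8800)²·111.63²/379 = 2.24602
V̂(x̄_st) = 19.3529
SE(x̄_st) = √19.3529 = 4.39919

SE(x̄_st) ≈ 4.40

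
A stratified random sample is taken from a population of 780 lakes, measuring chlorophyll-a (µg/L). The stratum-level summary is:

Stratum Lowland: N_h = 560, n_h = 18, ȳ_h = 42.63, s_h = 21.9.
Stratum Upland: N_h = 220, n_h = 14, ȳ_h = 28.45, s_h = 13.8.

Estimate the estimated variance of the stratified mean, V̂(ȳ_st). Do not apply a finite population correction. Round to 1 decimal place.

V̂(ȳ_st) ≈ 14.8

V̂(ȳ_st) = Σ W_h² s_h²/n_h, with W_h = N_h/N and N = 780:
  stratum Lowland: (560/780)²·21.9²/18 = 13.7342
  stratum Upland: (220/780)²·13.8²/14 = 1.08215
V̂(ȳ_st) = 14.8163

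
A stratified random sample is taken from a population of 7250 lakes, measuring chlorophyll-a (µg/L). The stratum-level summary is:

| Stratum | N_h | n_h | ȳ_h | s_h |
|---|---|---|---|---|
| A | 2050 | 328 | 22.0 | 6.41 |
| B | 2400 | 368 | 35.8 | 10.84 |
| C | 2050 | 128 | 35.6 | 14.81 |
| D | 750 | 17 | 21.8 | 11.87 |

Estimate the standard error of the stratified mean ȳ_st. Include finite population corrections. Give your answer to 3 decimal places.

SE(ȳ_st) ≈ 0.503

V̂(ȳ_st) = Σ W_h² (1 − n_h/N_h) s_h²/n_h, with W_h = N_h/N and N = 7250:
  stratum A: (2050/7250)²·(1 − 328/2050)·6.41²/328 = 0.00841304
  stratum B: (2400/7250)²·(1 − 368/2400)·10.84²/368 = 0.0296258
  stratum C: (2050/7250)²·(1 − 128/2050)·14.81²/128 = 0.128449
  stratum D: (750/7250)²·(1 − 17/750)·11.87²/17 = 0.0866846
V̂(ȳ_st) = 0.253173
SE(ȳ_st) = √0.253173 = 0.503163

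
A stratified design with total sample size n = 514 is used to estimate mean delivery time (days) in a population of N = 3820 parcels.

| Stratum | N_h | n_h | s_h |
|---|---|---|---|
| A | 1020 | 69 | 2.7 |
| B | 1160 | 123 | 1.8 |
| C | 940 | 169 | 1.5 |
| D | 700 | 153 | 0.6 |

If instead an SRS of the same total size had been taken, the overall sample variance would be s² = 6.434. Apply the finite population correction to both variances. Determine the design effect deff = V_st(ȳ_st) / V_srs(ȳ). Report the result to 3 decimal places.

V̂(ȳ_st) = Σ W_h² (1 − n_h/N_h) s_h²/n_h, with W_h = N_h/N and N = 3820:
  stratum A: (1020/3820)²·(1 − 69/1020)·2.7²/69 = 0.00702316
  stratum B: (1160/3820)²·(1 − 123/1160)·1.8²/123 = 0.00217145
  stratum C: (940/3820)²·(1 − 169/940)·1.5²/169 = 0.000661228
  stratum D: (700/3820)²·(1 − 153/700)·0.6²/153 = 6.17404e-05
V_st = 0.00991758
V_srs = (1 − 514/3820)·6.434/514 = 0.0108332
deff = V_st / V_srs = 0.00991758/0.0108332 = 0.9155

deff ≈ 0.915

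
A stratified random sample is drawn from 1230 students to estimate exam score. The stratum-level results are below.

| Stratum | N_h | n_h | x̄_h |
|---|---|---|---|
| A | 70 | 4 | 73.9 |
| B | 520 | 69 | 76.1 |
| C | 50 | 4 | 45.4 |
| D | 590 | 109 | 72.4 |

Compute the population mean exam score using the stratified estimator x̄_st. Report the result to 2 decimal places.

x̄_st ≈ 72.95

N = Σ N_h = 1230. Stratum weights W_h = N_h/N.
x̄_st = (70·73.9 + 520·76.1 + 50·45.4 + 590·72.4) / 1230 = 72.9520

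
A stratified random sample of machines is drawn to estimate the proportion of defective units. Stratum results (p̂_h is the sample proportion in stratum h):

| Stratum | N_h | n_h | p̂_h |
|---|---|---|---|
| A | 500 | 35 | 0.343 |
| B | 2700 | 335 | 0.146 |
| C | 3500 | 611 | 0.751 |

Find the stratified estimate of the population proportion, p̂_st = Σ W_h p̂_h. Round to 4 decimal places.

N = 6700; stratum weights W_h = N_h/N.
p̂_st = Σ W_h p̂_h = (500·0.343 + 2700·0.146 + 3500·0.751)/6700 = 0.47675

p̂_st ≈ 0.4767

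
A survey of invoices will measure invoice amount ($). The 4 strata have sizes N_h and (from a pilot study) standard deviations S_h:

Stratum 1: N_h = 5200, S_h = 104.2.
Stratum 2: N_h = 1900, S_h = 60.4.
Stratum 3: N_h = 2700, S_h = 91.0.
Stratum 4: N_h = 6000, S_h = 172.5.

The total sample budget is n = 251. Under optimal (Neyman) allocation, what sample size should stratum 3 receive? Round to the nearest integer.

Neyman allocation: n_h = n · N_h S_h / Σ N_i S_i, with n = 251.
  stratum 1: N_h·S_h = 5200·104.2 = 541840.00
  stratum 2: N_h·S_h = 1900·60.4 = 114760.00
  stratum 3: N_h·S_h = 2700·91.0 = 245700.00
  stratum 4: N_h·S_h = 6000·172.5 = 1035000.00
Σ N_h S_h = 1937300.00
n for stratum 3 = 251·245700.00/1937300.00 = 31.833 → 32

32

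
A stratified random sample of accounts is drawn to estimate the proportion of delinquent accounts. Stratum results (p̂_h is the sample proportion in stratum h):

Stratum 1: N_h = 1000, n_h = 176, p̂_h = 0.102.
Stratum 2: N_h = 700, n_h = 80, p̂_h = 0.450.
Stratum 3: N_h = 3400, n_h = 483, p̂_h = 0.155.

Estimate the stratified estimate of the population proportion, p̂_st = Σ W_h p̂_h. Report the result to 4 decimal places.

p̂_st ≈ 0.1851

N = 5100; stratum weights W_h = N_h/N.
p̂_st = Σ W_h p̂_h = (1000·0.102 + 700·0.450 + 3400·0.155)/5100 = 0.18510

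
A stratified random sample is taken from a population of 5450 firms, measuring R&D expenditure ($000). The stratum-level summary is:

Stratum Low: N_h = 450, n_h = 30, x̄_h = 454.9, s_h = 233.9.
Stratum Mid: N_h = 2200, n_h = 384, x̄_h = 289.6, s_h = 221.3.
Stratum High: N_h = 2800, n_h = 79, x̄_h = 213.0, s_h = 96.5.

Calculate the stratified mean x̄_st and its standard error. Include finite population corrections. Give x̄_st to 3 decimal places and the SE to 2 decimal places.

x̄_st ≈ 263.894, SE ≈ 7.68

x̄_st = Σ W_h x̄_h = (450·454.9 + 2200·289.6 + 2800·213.0)/5450 = 263.89450
V̂(x̄_st) = Σ W_h² (1 − n_h/N_h) s_h²/n_h, with W_h = N_h/N and N = 5450:
  stratum Low: (450/5450)²·(1 − 30/450)·233.9²/30 = 11.604
  stratum Mid: (2200/5450)²·(1 − 384/2200)·221.3²/384 = 17.1545
  stratum High: (2800/5450)²·(1 − 79/2800)·96.5²/79 = 30.2358
V̂(x̄_st) = 58.9942
SE(x̄_st) = √58.9942 = 7.68077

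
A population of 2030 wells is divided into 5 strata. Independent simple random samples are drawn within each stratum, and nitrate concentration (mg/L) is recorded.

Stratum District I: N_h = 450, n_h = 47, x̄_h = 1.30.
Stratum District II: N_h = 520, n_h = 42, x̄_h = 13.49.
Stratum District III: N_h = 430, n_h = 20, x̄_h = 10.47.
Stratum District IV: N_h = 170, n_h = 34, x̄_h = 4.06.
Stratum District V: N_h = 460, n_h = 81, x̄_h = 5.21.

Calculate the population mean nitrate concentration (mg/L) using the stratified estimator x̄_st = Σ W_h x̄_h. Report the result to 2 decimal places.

N = Σ N_h = 2030. Stratum weights W_h = N_h/N.
x̄_st = (450·1.30 + 520·13.49 + 430·10.47 + 170·4.06 + 460·5.21) / 2030 = 7.4821

x̄_st ≈ 7.48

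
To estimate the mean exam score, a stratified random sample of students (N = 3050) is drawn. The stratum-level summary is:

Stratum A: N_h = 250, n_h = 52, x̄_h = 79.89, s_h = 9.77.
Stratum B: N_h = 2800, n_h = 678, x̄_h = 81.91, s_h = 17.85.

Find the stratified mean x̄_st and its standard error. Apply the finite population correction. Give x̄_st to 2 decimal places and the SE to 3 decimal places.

x̄_st ≈ 81.74, SE ≈ 0.557

x̄_st = Σ W_h x̄_h = (250·79.89 + 2800·81.91)/3050 = 81.74443
V̂(x̄_st) = Σ W_h² (1 − n_h/N_h) s_h²/n_h, with W_h = N_h/N and N = 3050:
  stratum A: (250/3050)²·(1 − 52/250)·9.77²/52 = 0.00976768
  stratum B: (2800/3050)²·(1 − 678/2800)·17.85²/678 = 0.300158
V̂(x̄_st) = 0.309926
SE(x̄_st) = √0.309926 = 0.55671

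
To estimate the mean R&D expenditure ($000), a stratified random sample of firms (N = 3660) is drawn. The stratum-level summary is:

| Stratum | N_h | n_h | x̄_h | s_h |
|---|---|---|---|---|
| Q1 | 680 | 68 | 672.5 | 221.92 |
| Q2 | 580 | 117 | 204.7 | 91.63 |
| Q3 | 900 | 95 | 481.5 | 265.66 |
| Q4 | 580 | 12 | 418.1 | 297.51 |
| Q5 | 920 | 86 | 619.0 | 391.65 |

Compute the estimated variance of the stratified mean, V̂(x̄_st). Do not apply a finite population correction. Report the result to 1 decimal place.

V̂(x̄_st) = Σ W_h² s_h²/n_h, with W_h = N_h/N and N = 3660:
  stratum Q1: (680/3660)²·221.92²/68 = 25
  stratum Q2: (580/3660)²·91.63²/117 = 1.80212
  stratum Q3: (900/3660)²·265.66²/95 = 44.9212
  stratum Q4: (580/3660)²·297.51²/12 = 185.232
  stratum Q5: (920/3660)²·391.65²/86 = 112.697
V̂(x̄_st) = 369.652

V̂(x̄_st) ≈ 369.7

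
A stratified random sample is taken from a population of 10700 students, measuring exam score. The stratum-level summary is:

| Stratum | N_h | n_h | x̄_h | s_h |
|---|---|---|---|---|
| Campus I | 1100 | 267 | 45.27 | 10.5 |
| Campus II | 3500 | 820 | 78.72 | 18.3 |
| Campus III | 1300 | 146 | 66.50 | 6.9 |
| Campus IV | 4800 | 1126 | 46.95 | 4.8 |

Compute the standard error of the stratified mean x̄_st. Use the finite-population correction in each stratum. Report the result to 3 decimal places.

SE(x̄_st) ≈ 0.210

V̂(x̄_st) = Σ W_h² (1 − n_h/N_h) s_h²/n_h, with W_h = N_h/N and N = 10700:
  stratum Campus I: (1100/10700)²·(1 − 267/1100)·10.5²/267 = 0.00330474
  stratum Campus II: (3500/10700)²·(1 − 820/3500)·18.3²/820 = 0.0334598
  stratum Campus III: (1300/10700)²·(1 − 146/1300)·6.9²/146 = 0.00427294
  stratum Campus IV: (4800/10700)²·(1 − 1126/4800)·4.8²/1126 = 0.00315179
V̂(x̄_st) = 0.0441893
SE(x̄_st) = √0.0441893 = 0.210212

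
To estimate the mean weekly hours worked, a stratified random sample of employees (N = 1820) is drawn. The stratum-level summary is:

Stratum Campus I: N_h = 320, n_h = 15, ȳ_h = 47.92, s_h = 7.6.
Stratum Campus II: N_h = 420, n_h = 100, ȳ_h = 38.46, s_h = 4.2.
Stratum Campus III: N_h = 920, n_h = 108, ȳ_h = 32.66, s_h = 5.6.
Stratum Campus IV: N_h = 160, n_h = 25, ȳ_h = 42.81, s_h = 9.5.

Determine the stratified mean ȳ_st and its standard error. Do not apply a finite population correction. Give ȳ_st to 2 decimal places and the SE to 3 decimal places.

ȳ_st = Σ W_h ȳ_h = (320·47.92 + 420·38.46 + 920·32.66 + 160·42.81)/1820 = 37.57385
V̂(ȳ_st) = Σ W_h² s_h²/n_h, with W_h = N_h/N and N = 1820:
  stratum Campus I: (320/1820)²·7.6²/15 = 0.11904
  stratum Campus II: (420/1820)²·4.2²/100 = 0.00939408
  stratum Campus III: (920/1820)²·5.6²/108 = 0.0741968
  stratum Campus IV: (160/1820)²·9.5²/25 = 0.0279
V̂(ȳ_st) = 0.230531
SE(ȳ_st) = √0.230531 = 0.480136

ȳ_st ≈ 37.57, SE ≈ 0.480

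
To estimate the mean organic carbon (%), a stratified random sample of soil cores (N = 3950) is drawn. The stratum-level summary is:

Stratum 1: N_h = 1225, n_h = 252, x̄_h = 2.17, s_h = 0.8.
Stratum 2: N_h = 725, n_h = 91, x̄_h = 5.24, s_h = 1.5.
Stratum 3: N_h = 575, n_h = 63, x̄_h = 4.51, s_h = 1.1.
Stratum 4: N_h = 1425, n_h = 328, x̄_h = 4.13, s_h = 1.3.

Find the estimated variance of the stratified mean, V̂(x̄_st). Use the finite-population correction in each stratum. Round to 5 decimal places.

V̂(x̄_st) = Σ W_h² (1 − n_h/N_h) s_h²/n_h, with W_h = N_h/N and N = 3950:
  stratum 1: (1225/3950)²·(1 − 252/1225)·0.8²/252 = 0.000194014
  stratum 2: (725/3950)²·(1 − 91/725)·1.5²/91 = 0.000728407
  stratum 3: (575/3950)²·(1 − 63/575)·1.1²/63 = 0.0003624
  stratum 4: (1425/3950)²·(1 − 328/1425)·1.3²/328 = 0.000516226
V̂(x̄_st) = 0.00180105

V̂(x̄_st) ≈ 0.00180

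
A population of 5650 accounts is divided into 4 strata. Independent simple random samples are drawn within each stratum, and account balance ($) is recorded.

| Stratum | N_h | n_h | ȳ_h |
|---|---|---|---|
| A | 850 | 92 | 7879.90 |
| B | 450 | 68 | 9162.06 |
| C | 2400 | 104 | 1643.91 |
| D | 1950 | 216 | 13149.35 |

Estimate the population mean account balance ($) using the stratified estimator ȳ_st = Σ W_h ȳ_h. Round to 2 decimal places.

ȳ_st ≈ 7151.76

N = Σ N_h = 5650. Stratum weights W_h = N_h/N.
ȳ_st = (850·7879.90 + 450·9162.06 + 2400·1643.91 + 1950·13149.35) / 5650 = 7151.7626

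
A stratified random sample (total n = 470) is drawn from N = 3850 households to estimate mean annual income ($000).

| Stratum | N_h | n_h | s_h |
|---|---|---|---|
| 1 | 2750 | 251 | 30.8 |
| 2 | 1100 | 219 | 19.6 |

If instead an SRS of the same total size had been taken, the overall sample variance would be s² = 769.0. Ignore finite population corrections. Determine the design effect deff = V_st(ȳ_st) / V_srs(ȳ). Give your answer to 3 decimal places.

deff ≈ 1.266

V̂(ȳ_st) = Σ W_h² s_h²/n_h, with W_h = N_h/N and N = 3850:
  stratum 1: (2750/3850)²·30.8²/251 = 1.92829
  stratum 2: (1100/3850)²·19.6²/219 = 0.143196
V_st = 2.07148
V_srs = s²/n = 769.0/470 = 1.63617
deff = V_st / V_srs = 2.07148/1.63617 = 1.2661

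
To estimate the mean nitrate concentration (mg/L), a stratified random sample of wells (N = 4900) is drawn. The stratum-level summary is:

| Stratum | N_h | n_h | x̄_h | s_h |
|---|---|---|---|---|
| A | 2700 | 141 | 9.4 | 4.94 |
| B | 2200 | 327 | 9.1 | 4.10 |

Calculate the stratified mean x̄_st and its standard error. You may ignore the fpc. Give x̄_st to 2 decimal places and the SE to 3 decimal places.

x̄_st ≈ 9.27, SE ≈ 0.251

x̄_st = Σ W_h x̄_h = (2700·9.4 + 2200·9.1)/4900 = 9.26531
V̂(x̄_st) = Σ W_h² s_h²/n_h, with W_h = N_h/N and N = 4900:
  stratum A: (2700/4900)²·4.94²/141 = 0.0525497
  stratum B: (2200/4900)²·4.10²/327 = 0.0103627
V̂(x̄_st) = 0.0629124
SE(x̄_st) = √0.0629124 = 0.250823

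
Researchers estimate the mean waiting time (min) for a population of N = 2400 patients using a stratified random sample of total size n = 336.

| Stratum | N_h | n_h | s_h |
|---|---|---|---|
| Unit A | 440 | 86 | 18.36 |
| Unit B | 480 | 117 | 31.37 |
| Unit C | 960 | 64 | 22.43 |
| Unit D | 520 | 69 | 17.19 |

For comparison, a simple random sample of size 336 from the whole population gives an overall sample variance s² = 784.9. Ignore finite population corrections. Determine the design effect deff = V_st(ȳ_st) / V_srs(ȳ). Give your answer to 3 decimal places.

deff ≈ 0.825

V̂(ȳ_st) = Σ W_h² s_h²/n_h, with W_h = N_h/N and N = 2400:
  stratum Unit A: (440/2400)²·18.36²/86 = 0.131744
  stratum Unit B: (480/2400)²·31.37²/117 = 0.336437
  stratum Unit C: (960/2400)²·22.43²/64 = 1.25776
  stratum Unit D: (520/2400)²·17.19²/69 = 0.201042
V_st = 1.92698
V_srs = s²/n = 784.9/336 = 2.33601
deff = V_st / V_srs = 1.92698/2.33601 = 0.8249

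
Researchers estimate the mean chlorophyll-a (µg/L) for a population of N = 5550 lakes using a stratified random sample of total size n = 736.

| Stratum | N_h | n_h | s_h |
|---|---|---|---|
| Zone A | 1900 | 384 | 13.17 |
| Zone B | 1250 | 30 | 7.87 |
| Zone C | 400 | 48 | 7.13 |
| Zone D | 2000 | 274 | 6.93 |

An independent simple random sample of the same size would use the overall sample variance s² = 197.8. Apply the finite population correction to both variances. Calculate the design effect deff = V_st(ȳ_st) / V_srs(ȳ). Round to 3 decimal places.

V̂(ȳ_st) = Σ W_h² (1 − n_h/N_h) s_h²/n_h, with W_h = N_h/N and N = 5550:
  stratum Zone A: (1900/5550)²·(1 − 384/1900)·13.17²/384 = 0.0422384
  stratum Zone B: (1250/5550)²·(1 − 30/1250)·7.87²/30 = 0.102214
  stratum Zone C: (400/5550)²·(1 − 48/400)·7.13²/48 = 0.00484122
  stratum Zone D: (2000/5550)²·(1 − 274/2000)·6.93²/274 = 0.0196427
V_st = 0.168937
V_srs = (1 − 736/5550)·197.8/736 = 0.23311
deff = V_st / V_srs = 0.168937/0.23311 = 0.7247

deff ≈ 0.725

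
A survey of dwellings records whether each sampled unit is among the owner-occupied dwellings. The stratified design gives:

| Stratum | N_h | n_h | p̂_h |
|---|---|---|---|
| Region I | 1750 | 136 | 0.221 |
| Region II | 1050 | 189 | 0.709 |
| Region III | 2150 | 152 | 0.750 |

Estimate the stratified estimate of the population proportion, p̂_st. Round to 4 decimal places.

p̂_st ≈ 0.5543

N = 4950; stratum weights W_h = N_h/N.
p̂_st = Σ W_h p̂_h = (1750·0.221 + 1050·0.709 + 2150·0.750)/4950 = 0.55428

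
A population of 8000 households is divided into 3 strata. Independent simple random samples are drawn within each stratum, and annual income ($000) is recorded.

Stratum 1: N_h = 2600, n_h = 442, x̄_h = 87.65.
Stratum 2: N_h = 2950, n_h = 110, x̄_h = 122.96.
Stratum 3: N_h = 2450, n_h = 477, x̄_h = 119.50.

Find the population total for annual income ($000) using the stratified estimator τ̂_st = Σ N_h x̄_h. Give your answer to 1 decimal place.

τ̂_st = Σ N_h x̄_h = 2600·87.65 + 2950·122.96 + 2450·119.50 = 883397.0

τ̂_st ≈ 883397.0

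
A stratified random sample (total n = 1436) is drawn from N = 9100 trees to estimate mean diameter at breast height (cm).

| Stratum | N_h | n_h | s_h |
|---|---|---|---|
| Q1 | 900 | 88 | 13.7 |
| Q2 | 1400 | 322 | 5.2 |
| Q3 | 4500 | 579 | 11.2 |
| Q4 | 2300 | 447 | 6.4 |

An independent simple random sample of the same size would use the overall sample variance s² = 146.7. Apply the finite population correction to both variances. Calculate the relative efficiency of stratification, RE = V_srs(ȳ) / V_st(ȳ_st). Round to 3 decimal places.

V̂(ȳ_st) = Σ W_h² (1 − n_h/N_h) s_h²/n_h, with W_h = N_h/N and N = 9100:
  stratum Q1: (900/9100)²·(1 − 88/900)·13.7²/88 = 0.0188224
  stratum Q2: (1400/9100)²·(1 − 322/1400)·5.2²/322 = 0.00153043
  stratum Q3: (4500/9100)²·(1 − 579/4500)·11.2²/579 = 0.0461619
  stratum Q4: (2300/9100)²·(1 − 447/2300)·6.4²/447 = 0.00471599
V_st = 0.0712307
V_srs = (1 − 1436/9100)·146.7/1436 = 0.0860379
Relative efficiency = V_srs / V_st = 0.0860379/0.0712307 = 1.2079

RE ≈ 1.208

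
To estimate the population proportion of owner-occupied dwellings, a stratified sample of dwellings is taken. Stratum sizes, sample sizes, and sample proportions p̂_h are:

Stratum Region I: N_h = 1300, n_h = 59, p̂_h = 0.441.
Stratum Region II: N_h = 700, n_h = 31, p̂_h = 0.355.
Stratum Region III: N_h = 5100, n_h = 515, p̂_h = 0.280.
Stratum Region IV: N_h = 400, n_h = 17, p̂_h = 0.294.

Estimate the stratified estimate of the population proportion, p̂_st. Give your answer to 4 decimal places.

N = 7500; stratum weights W_h = N_h/N.
p̂_st = Σ W_h p̂_h = (1300·0.441 + 700·0.355 + 5100·0.280 + 400·0.294)/7500 = 0.31565

p̂_st ≈ 0.3157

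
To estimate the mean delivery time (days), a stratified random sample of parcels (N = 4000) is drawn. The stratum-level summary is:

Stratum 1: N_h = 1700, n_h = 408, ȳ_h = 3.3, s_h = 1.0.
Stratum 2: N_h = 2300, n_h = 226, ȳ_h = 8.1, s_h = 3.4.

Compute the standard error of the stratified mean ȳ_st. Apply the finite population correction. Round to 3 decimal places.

V̂(ȳ_st) = Σ W_h² (1 − n_h/N_h) s_h²/n_h, with W_h = N_h/N and N = 4000:
  stratum 1: (1700/4000)²·(1 − 408/1700)·1.0²/408 = 0.000336458
  stratum 2: (2300/4000)²·(1 − 226/2300)·3.4²/226 = 0.0152499
V̂(ȳ_st) = 0.0155863
SE(ȳ_st) = √0.0155863 = 0.124845

SE(ȳ_st) ≈ 0.125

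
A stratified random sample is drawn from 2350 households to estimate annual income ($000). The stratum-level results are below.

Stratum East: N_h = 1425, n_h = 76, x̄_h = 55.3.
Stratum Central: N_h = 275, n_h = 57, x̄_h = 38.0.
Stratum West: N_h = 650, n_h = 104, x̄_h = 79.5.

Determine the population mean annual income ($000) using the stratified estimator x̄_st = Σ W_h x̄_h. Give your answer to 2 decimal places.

x̄_st ≈ 59.97

N = Σ N_h = 2350. Stratum weights W_h = N_h/N.
x̄_st = (1425·55.3 + 275·38.0 + 650·79.5) / 2350 = 59.9691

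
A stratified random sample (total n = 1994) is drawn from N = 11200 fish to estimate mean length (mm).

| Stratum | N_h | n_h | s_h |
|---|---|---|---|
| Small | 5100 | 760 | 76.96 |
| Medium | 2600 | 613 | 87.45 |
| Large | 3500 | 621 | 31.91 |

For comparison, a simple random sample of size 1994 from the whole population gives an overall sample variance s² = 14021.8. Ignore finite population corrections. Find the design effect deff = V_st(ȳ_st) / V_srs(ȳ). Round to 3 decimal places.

V̂(ȳ_st) = Σ W_h² s_h²/n_h, with W_h = N_h/N and N = 11200:
  stratum Small: (5100/11200)²·76.96²/760 = 1.61592
  stratum Medium: (2600/11200)²·87.45²/613 = 0.67231
  stratum Large: (3500/11200)²·31.91²/621 = 0.160126
V_st = 2.44836
V_srs = s²/n = 14021.8/1994 = 7.032
deff = V_st / V_srs = 2.44836/7.032 = 0.3482

deff ≈ 0.348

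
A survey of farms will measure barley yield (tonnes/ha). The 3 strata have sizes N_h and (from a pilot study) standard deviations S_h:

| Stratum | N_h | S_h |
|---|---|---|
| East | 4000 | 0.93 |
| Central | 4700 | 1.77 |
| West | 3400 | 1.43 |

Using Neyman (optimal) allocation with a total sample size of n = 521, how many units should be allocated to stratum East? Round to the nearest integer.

Neyman allocation: n_h = n · N_h S_h / Σ N_i S_i, with n = 521.
  stratum East: N_h·S_h = 4000·0.93 = 3720.00
  stratum Central: N_h·S_h = 4700·1.77 = 8319.00
  stratum West: N_h·S_h = 3400·1.43 = 4862.00
Σ N_h S_h = 16901.00
n for stratum East = 521·3720.00/16901.00 = 114.675 → 115

115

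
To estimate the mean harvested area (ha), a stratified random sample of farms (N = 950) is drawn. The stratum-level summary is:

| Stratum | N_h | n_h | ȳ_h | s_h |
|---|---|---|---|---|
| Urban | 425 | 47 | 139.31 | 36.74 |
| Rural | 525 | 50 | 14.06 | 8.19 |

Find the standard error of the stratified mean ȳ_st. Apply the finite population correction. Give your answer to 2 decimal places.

SE(ȳ_st) ≈ 2.34

V̂(ȳ_st) = Σ W_h² (1 − n_h/N_h) s_h²/n_h, with W_h = N_h/N and N = 950:
  stratum Urban: (425/950)²·(1 − 47/425)·36.74²/47 = 5.11227
  stratum Rural: (525/950)²·(1 − 50/525)·8.19²/50 = 0.370684
V̂(ȳ_st) = 5.48296
SE(ȳ_st) = √5.48296 = 2.34157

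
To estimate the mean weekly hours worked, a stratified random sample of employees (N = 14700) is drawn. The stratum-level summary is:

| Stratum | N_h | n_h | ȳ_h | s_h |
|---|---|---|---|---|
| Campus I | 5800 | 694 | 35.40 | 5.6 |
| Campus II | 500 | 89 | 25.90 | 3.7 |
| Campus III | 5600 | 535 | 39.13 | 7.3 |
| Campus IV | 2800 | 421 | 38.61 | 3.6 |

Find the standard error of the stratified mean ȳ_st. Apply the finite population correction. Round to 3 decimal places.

SE(ȳ_st) ≈ 0.143

V̂(ȳ_st) = Σ W_h² (1 − n_h/N_h) s_h²/n_h, with W_h = N_h/N and N = 14700:
  stratum Campus I: (5800/14700)²·(1 − 694/5800)·5.6²/694 = 0.00619285
  stratum Campus II: (500/14700)²·(1 − 89/500)·3.7²/89 = 0.000146282
  stratum Campus III: (5600/14700)²·(1 − 535/5600)·7.3²/535 = 0.0130745
  stratum Campus IV: (2800/14700)²·(1 − 421/2800)·3.6²/421 = 0.000948944
V̂(ȳ_st) = 0.0203626
SE(ȳ_st) = √0.0203626 = 0.142697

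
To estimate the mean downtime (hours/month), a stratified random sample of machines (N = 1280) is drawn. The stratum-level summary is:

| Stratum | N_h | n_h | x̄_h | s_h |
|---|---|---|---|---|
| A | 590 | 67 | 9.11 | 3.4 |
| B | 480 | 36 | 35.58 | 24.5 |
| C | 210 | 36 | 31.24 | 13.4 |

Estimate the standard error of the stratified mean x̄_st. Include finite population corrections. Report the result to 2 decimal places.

SE(x̄_st) ≈ 1.52

V̂(x̄_st) = Σ W_h² (1 − n_h/N_h) s_h²/n_h, with W_h = N_h/N and N = 1280:
  stratum A: (590/1280)²·(1 − 67/590)·3.4²/67 = 0.032495
  stratum B: (480/1280)²·(1 − 36/480)·24.5²/36 = 2.16887
  stratum C: (210/1280)²·(1 − 36/210)·13.4²/36 = 0.111239
V̂(x̄_st) = 2.31261
SE(x̄_st) = √2.31261 = 1.52073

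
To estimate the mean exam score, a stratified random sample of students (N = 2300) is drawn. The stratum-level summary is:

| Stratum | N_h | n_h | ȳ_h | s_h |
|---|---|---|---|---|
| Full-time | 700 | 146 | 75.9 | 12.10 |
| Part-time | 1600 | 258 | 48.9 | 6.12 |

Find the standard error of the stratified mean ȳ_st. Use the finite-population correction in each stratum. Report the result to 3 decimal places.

SE(ȳ_st) ≈ 0.364

V̂(ȳ_st) = Σ W_h² (1 − n_h/N_h) s_h²/n_h, with W_h = N_h/N and N = 2300:
  stratum Full-time: (700/2300)²·(1 − 146/700)·12.10²/146 = 0.073514
  stratum Part-time: (1600/2300)²·(1 − 258/1600)·6.12²/258 = 0.0589251
V̂(ȳ_st) = 0.132439
SE(ȳ_st) = √0.132439 = 0.363922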